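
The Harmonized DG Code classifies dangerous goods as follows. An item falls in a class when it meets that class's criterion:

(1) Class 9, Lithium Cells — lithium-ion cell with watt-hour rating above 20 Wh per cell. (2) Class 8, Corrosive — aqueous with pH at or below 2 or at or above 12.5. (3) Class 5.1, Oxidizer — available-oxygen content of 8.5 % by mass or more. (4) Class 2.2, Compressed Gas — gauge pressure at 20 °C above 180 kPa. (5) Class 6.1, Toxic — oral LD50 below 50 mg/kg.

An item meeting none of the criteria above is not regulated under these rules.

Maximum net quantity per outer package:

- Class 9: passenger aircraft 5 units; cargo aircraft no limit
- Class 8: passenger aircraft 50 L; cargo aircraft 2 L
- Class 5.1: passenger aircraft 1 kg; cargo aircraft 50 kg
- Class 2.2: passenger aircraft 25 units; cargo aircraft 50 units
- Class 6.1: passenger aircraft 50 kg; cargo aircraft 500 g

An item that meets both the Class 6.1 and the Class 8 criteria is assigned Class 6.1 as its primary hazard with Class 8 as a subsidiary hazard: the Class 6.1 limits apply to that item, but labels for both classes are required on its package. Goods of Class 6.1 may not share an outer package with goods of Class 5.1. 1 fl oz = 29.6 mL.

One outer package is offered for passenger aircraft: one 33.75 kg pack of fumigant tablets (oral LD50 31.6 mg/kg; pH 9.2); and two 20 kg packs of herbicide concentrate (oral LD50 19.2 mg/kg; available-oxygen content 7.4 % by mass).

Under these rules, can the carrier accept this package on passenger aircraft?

Fumigant tablets: oral LD50 31.6 mg/kg < 50 mg/kg → Class 6.1 (Toxic).
The herbicide concentrate has oral LD50 19.2 mg/kg, which is < 50 mg/kg, so it is Class 6.1 (Toxic).
Total Class 6.1: 33.75 kg + (two 20 kg packs = 40 kg) = 73.75 kg.
That exceeds the Class 6.1 passenger aircraft limit of 50 kg.

No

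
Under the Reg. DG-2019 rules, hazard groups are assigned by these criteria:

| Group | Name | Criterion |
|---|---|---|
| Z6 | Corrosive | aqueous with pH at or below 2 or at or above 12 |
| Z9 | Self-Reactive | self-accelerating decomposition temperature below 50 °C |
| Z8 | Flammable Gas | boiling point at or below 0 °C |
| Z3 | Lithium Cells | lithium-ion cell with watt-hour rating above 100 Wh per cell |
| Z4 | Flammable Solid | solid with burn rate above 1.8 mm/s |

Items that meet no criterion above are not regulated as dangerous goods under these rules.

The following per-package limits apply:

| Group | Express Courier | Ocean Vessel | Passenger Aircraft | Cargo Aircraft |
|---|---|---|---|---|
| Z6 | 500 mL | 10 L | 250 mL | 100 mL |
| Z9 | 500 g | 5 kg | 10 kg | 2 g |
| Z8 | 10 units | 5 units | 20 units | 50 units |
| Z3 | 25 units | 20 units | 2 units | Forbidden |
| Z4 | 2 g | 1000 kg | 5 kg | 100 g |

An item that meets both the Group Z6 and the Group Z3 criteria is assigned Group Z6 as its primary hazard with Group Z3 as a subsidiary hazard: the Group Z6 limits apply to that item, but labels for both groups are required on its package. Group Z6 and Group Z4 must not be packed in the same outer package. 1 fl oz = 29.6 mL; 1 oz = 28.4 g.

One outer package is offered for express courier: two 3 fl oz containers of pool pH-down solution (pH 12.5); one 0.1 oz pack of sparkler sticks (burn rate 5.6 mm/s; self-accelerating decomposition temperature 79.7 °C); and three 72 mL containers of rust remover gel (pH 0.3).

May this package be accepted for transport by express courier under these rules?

No

With pH 12.5 (≥ 12), the pool pH-down solution falls in Group Z6.
With burn rate 5.6 mm/s (> 1.8 mm/s), the sparkler sticks fall in Group Z4.
With pH 0.3 (≤ 2), the rust remover gel falls in Group Z6.
Total Group Z6: (two 3 fl oz containers = 177.6 mL) + (three 72 mL containers = 216 mL) = 393.6 mL.
393.6 mL is within the express courier limit of 500 mL for Group Z6.
Group Z4 quantity: one 0.1 oz pack = 2.84 g.
2.84 g exceeds the express courier limit of 2 g for Group Z4.
Group Z6 and Group Z4 may not share an outer package.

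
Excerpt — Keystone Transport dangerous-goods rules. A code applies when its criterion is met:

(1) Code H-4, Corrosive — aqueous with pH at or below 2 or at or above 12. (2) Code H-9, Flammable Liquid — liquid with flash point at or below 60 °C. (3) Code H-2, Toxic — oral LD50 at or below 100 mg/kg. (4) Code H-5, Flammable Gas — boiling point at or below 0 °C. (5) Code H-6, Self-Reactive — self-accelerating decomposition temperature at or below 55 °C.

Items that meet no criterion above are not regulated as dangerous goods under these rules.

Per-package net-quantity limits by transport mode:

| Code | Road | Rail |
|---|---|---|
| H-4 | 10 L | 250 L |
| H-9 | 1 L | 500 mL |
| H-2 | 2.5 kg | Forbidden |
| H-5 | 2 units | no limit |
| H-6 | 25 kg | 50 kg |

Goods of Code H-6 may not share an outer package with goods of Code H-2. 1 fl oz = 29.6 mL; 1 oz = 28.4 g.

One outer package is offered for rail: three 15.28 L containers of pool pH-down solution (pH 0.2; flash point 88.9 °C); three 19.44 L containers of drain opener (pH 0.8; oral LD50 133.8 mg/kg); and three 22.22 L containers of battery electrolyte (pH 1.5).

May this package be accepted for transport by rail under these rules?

The pool pH-down solution has pH 0.2, which is ≤ 2, so it is Code H-4 (Corrosive).
The drain opener has pH 0.8, which is ≤ 2, so it is Code H-4 (Corrosive).
Battery electrolyte: pH 1.5 ≤ 2 → Code H-4 (Corrosive).
Code H-4 net quantity: (three 15.28 L containers = 45.84 L) + (three 19.44 L containers = 58.32 L) + (three 22.22 L containers = 66.66 L) = 170.82 L.
170.82 L is within the rail limit of 250 L for Code H-4.

Yes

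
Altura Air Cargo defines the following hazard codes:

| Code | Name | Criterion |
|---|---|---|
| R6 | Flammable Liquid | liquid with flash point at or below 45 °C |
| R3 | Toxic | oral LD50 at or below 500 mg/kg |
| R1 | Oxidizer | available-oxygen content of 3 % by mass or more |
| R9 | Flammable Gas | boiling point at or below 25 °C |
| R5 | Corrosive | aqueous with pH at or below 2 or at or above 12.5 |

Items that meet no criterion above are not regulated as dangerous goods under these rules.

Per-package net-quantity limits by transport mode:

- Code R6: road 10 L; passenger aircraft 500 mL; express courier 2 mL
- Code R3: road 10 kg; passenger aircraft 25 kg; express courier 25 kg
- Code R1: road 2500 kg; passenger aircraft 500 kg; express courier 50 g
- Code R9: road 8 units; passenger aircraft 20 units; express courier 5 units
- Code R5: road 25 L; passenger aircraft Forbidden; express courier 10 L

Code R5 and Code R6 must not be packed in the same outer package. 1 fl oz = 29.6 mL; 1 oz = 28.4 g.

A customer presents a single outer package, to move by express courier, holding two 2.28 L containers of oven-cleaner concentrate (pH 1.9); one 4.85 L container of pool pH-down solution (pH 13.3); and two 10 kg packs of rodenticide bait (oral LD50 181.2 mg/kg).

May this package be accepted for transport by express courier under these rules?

Yes

pH 1.9 meets the Code R5 criterion (Corrosive), so the oven-cleaner concentrate is Code R5.
The pool pH-down solution has pH 13.3, which is ≥ 12.5, so it is Code R5 (Corrosive).
With oral LD50 181.2 mg/kg (≤ 500 mg/kg), the rodenticide bait falls in Code R3.
Code R5 net quantity: (two 2.28 L containers = 4.56 L) + 4.85 L = 9.41 L.
9.41 L is within the express courier limit of 10 L for Code R5.
Code R3 quantity: two 10 kg packs = 20 kg.
20 kg ≤ 25 kg (express courier limit, Code R3) — within limit.
The segregation rule (Code R5 with Code R6) does not apply to Code R5 with Code R3.
Every hazard code is within its express courier limit and no segregation rule is violated.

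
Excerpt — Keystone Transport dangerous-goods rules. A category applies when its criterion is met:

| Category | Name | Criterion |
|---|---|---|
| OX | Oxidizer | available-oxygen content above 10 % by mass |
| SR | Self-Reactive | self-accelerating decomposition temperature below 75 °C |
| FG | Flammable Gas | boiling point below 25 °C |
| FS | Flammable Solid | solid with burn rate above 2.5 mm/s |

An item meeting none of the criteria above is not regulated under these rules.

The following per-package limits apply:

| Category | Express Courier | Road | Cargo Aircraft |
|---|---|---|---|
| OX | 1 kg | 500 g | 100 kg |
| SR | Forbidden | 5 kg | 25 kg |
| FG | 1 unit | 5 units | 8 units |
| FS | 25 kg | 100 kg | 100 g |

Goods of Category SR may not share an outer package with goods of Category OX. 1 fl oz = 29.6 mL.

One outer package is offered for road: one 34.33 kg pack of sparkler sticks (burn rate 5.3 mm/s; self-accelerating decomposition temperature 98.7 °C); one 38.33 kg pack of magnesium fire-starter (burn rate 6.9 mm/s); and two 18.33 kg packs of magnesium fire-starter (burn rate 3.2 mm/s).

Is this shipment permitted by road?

Sparkler sticks: burn rate 5.3 mm/s > 2.5 mm/s → Category FS (Flammable Solid).
Burn rate 6.9 mm/s meets the Category FS criterion (Flammable Solid), so the magnesium fire-starter is Category FS.
With burn rate 3.2 mm/s (> 2.5 mm/s), the magnesium fire-starter falls in Category FS.
Total Category FS: 34.33 kg + 38.33 kg + (two 18.33 kg packs = 36.66 kg) = 109.32 kg.
109.32 kg exceeds the road limit of 100 kg for Category FS.

No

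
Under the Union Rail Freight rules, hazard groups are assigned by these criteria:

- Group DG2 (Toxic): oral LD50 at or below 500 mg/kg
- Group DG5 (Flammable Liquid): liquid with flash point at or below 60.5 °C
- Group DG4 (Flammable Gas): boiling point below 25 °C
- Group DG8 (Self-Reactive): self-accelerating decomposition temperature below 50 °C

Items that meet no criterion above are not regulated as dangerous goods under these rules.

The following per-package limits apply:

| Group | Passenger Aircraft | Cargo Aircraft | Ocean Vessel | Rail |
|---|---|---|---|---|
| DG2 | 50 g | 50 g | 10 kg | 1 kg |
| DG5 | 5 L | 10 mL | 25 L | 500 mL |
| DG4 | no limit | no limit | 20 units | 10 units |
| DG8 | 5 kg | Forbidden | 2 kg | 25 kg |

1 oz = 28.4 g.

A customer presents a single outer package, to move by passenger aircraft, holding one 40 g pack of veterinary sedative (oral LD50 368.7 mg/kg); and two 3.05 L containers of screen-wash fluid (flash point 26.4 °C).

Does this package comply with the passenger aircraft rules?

No

Oral LD50 368.7 mg/kg meets the Group DG2 criterion (Toxic), so the veterinary sedative is Group DG2.
With flash point 26.4 °C (≤ 60.5 °C), the screen-wash fluid falls in Group DG5.
Group DG5 quantity: two 3.05 L containers = 6.1 L.
That exceeds the Group DG5 passenger aircraft limit of 5 L.
Group DG2 quantity: 40 g.
That is within the Group DG2 passenger aircraft limit of 50 g.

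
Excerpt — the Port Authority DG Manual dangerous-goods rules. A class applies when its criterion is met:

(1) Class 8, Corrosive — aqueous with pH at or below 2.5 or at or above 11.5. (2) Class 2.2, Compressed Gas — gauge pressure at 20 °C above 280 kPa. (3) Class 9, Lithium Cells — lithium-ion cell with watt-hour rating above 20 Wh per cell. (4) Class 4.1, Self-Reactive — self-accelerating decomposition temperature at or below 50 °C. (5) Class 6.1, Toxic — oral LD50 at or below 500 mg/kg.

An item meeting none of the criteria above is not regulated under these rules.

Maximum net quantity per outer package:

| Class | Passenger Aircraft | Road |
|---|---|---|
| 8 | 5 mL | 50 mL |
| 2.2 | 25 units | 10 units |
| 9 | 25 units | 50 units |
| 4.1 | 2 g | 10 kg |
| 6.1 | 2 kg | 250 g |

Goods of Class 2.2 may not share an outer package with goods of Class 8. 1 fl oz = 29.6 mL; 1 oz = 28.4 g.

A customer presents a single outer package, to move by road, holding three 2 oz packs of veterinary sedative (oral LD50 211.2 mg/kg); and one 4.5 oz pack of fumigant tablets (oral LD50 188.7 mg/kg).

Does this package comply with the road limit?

No

Veterinary sedative: oral LD50 211.2 mg/kg ≤ 500 mg/kg → Class 6.1 (Toxic).
With oral LD50 188.7 mg/kg (≤ 500 mg/kg), the fumigant tablets fall in Class 6.1.
Class 6.1 net quantity: (three 2 oz packs = 170.4 g) + (one 4.5 oz pack = 127.8 g) = 298.2 g.
298.2 g exceeds the road limit of 250 g for Class 6.1.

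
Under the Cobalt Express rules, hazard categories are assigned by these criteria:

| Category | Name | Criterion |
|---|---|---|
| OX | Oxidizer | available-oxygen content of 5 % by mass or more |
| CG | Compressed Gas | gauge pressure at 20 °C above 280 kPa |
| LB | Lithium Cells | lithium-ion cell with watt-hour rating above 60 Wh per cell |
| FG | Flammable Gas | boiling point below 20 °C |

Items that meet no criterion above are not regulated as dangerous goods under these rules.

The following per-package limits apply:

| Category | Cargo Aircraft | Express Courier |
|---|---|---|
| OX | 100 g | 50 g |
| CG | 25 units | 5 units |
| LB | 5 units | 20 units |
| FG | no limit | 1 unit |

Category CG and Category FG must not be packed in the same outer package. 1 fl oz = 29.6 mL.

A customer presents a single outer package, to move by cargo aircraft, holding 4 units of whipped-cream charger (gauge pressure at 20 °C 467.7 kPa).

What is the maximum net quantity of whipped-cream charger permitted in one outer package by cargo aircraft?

25 units

Whipped-cream charger: gauge pressure at 20 °C 467.7 kPa > 280 kPa → Category CG (Compressed Gas).
The cargo aircraft limit for Category CG is 25 units.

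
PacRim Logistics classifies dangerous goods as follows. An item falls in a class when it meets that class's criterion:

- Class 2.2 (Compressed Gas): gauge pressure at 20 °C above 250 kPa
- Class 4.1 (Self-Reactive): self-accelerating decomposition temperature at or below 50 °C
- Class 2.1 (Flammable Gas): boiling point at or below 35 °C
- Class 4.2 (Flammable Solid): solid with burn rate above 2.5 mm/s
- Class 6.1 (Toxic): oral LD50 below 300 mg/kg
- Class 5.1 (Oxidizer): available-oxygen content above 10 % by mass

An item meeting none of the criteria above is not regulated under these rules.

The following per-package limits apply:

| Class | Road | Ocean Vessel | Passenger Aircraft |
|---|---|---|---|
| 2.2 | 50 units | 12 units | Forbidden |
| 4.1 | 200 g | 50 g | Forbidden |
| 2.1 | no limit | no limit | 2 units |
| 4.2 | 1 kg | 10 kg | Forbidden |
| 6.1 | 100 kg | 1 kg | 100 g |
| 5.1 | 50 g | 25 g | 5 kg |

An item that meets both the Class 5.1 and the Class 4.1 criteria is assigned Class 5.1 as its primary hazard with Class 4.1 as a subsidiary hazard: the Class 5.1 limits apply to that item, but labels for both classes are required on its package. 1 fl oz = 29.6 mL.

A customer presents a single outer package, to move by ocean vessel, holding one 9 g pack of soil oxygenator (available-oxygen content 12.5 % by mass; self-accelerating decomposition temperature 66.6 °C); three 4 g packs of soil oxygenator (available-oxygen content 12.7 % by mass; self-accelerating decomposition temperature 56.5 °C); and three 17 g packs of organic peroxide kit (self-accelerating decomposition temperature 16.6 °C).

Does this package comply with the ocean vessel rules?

Soil oxygenator: available-oxygen content 12.5 % by mass > 10 % by mass → Class 5.1 (Oxidizer).
The soil oxygenator has available-oxygen content 12.7 % by mass, which is > 10 % by mass, so it is Class 5.1 (Oxidizer).
Organic peroxide kit: self-accelerating decomposition temperature 16.6 °C ≤ 50 °C → Class 4.1 (Self-Reactive).
Class 5.1 net quantity: 9 g + (three 4 g packs = 12 g) = 21 g.
21 g ≤ 25 g (ocean vessel limit, Class 5.1) — within limit.
Class 4.1 quantity: three 17 g packs = 51 g.
51 g exceeds the ocean vessel limit of 50 g for Class 4.1.

No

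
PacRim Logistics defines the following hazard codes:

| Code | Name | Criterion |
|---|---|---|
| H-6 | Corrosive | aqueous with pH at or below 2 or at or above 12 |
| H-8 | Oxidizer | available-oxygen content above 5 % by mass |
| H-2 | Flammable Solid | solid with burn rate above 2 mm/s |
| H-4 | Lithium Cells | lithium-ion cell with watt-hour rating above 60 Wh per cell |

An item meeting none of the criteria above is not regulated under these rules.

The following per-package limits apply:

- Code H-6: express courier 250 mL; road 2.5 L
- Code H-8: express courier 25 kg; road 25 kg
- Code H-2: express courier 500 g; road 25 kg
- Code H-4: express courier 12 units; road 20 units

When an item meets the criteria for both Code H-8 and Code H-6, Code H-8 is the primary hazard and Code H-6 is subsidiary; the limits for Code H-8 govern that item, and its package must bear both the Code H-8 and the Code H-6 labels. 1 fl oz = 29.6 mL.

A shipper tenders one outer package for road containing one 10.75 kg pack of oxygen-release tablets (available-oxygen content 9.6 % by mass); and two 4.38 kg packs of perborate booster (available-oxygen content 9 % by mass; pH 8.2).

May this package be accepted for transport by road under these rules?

Yes

Available-oxygen content 9.6 % by mass meets the Code H-8 criterion (Oxidizer), so the oxygen-release tablets are Code H-8.
The perborate booster has available-oxygen content 9 % by mass, which is > 5 % by mass, so it is Code H-8 (Oxidizer).
Code H-8 net quantity: 10.75 kg + (two 4.38 kg packs = 8.76 kg) = 19.51 kg.
19.51 kg ≤ 25 kg (road limit, Code H-8) — within limit.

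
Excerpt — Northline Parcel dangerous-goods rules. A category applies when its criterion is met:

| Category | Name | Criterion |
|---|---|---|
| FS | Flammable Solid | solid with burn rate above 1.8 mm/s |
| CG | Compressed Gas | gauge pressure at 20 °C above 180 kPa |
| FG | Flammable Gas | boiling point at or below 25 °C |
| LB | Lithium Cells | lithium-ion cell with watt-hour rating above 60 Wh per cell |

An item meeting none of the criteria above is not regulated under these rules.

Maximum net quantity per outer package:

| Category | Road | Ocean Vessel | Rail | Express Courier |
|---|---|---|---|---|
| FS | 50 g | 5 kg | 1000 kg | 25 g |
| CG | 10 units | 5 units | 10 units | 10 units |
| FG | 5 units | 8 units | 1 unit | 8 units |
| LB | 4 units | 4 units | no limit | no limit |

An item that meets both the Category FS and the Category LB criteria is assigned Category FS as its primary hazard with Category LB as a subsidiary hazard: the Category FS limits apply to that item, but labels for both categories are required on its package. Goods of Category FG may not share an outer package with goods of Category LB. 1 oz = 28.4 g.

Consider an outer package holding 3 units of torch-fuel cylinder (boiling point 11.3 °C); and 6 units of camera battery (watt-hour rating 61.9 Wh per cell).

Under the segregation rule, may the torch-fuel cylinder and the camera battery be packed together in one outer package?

The torch-fuel cylinder has boiling point 11.3 °C, which is ≤ 25 °C, so it is Category FG (Flammable Gas).
The camera battery has watt-hour rating 61.9 Wh per cell, which is > 60 Wh per cell, so it is Category LB (Lithium Cells).
Category FG and Category LB may not share an outer package.

No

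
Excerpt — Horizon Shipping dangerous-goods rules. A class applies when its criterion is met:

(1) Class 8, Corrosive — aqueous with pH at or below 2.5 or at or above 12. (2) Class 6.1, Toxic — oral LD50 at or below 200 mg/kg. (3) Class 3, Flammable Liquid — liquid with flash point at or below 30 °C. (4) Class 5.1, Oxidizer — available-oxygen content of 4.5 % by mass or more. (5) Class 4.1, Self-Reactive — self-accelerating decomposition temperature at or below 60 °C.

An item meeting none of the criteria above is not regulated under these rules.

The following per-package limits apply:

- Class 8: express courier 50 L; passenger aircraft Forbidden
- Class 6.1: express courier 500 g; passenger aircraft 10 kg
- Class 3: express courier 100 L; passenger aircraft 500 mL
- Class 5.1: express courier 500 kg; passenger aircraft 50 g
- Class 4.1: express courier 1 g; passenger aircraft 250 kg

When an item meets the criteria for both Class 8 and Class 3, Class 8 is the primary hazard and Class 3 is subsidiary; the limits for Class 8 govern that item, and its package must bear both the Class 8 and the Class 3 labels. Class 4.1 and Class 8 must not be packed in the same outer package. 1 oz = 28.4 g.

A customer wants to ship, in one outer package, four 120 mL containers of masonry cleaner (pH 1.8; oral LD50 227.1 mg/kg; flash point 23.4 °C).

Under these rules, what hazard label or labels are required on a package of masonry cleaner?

Masonry cleaner: pH 1.8 ≤ 2.5 → Class 8 (Corrosive).
With flash point 23.4 °C (≤ 30 °C), the masonry cleaner falls in Class 3.
By the precedence rule Class 8 is primary and Class 3 is subsidiary, and that rule requires both labels on the package.

Class 3 and 8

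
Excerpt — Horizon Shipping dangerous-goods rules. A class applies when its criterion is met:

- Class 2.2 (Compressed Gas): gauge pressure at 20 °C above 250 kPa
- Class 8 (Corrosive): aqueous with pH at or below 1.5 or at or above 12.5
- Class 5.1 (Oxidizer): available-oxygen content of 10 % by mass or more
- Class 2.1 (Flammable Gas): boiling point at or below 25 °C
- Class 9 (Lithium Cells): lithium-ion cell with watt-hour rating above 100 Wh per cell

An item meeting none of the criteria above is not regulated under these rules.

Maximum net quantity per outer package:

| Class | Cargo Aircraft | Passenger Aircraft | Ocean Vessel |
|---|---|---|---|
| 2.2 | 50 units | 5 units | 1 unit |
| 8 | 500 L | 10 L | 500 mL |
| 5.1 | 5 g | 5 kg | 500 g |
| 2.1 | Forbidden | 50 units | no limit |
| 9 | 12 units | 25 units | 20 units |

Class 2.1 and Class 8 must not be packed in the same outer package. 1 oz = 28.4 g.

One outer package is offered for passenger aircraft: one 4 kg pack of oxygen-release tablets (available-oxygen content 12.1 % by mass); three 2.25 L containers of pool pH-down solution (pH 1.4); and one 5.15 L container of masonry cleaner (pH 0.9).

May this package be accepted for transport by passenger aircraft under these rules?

No

Available-oxygen content 12.1 % by mass meets the Class 5.1 criterion (Oxidizer), so the oxygen-release tablets are Class 5.1.
With pH 1.4 (≤ 1.5), the pool pH-down solution falls in Class 8.
pH 0.9 meets the Class 8 criterion (Corrosive), so the masonry cleaner is Class 8.
Class 8 net quantity: (three 2.25 L containers = 6.75 L) + 5.15 L = 11.9 L.
That exceeds the Class 8 passenger aircraft limit of 10 L.
Class 5.1 quantity: 4 kg.
4 kg is within the passenger aircraft limit of 5 kg for Class 5.1.
The segregation rule (Class 2.1 with Class 8) does not apply to Class 8 with Class 5.1.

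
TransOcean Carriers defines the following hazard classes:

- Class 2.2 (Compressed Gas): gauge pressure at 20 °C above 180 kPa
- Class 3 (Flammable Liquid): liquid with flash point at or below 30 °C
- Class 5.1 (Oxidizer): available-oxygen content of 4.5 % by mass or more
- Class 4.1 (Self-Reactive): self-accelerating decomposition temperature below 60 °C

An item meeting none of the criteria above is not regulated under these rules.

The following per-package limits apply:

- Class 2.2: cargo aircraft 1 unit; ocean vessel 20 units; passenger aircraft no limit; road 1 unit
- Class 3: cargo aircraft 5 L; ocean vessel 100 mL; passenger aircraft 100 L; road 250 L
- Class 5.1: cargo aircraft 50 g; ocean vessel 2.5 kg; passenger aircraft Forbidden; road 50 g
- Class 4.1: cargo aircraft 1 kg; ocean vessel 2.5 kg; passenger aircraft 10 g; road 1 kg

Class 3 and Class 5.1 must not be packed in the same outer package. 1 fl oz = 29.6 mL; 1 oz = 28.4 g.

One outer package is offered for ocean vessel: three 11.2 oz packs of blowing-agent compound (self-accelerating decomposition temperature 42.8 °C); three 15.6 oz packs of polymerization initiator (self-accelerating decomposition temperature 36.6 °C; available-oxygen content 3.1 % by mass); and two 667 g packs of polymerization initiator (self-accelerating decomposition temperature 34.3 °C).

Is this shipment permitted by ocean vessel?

No

Blowing-agent compound: self-accelerating decomposition temperature 42.8 °C < 60 °C → Class 4.1 (Self-Reactive).
With self-accelerating decomposition temperature 36.6 °C (< 60 °C), the polymerization initiator falls in Class 4.1.
With self-accelerating decomposition temperature 34.3 °C (< 60 °C), the polymerization initiator falls in Class 4.1.
Total Class 4.1: (three 11.2 oz packs = 954.24 g) + (three 15.6 oz packs = 1329.12 g) + (two 667 g packs = 1.334 kg) = 3617.36 g.
3617.36 g exceeds the ocean vessel limit of 2.5 kg for Class 4.1.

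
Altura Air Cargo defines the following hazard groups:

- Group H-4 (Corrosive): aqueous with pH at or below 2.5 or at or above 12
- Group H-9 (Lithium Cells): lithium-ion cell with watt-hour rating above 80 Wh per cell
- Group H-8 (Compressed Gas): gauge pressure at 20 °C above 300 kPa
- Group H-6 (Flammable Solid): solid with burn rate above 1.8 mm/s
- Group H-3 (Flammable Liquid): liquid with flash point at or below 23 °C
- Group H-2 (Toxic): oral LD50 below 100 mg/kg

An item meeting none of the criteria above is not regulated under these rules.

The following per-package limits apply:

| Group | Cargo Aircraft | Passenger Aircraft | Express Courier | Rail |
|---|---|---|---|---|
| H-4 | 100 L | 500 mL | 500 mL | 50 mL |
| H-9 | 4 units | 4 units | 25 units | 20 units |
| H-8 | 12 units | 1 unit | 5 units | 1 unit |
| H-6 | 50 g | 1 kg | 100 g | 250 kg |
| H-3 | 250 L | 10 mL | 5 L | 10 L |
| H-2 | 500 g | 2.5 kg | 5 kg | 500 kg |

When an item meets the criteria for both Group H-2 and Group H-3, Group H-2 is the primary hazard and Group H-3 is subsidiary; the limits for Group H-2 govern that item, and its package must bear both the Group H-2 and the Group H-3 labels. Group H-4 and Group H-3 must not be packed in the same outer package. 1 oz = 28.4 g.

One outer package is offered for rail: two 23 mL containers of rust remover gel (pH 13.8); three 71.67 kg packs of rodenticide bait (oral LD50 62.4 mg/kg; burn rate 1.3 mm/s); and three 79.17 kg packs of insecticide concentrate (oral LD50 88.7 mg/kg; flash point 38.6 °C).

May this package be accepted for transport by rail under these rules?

Yes

pH 13.8 meets the Group H-4 criterion (Corrosive), so the rust remover gel is Group H-4.
Oral LD50 62.4 mg/kg meets the Group H-2 criterion (Toxic), so the rodenticide bait is Group H-2.
The insecticide concentrate has oral LD50 88.7 mg/kg, which is < 100 mg/kg, so it is Group H-2 (Toxic).
Group H-2 net quantity: (three 71.67 kg packs = 215.01 kg) + (three 79.17 kg packs = 237.51 kg) = 452.52 kg.
452.52 kg is within the rail limit of 500 kg for Group H-2.
Group H-4 quantity: two 23 mL containers = 46 mL.
That is within the Group H-4 rail limit of 50 mL.
The segregation rule (Group H-4 with Group H-3) does not apply to Group H-2 with Group H-4.
Every hazard group is within its rail limit and no segregation rule is violated.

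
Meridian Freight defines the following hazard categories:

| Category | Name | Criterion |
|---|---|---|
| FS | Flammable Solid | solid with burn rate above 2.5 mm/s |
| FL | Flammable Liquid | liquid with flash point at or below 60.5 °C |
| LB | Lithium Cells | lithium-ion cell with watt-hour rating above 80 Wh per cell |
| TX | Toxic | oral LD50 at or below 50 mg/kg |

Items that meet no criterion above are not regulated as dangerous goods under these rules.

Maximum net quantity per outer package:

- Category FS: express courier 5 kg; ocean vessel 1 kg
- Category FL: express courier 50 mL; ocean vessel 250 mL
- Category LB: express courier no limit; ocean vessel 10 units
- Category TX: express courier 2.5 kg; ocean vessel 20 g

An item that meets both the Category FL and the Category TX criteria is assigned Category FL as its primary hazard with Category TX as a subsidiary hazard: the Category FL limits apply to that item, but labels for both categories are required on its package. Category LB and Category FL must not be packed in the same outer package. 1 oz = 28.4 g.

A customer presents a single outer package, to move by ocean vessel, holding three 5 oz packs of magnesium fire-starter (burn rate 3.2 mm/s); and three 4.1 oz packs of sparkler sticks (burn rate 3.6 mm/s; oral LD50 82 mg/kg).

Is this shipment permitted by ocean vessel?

Burn rate 3.2 mm/s meets the Category FS criterion (Flammable Solid), so the magnesium fire-starter is Category FS.
Burn rate 3.6 mm/s meets the Category FS criterion (Flammable Solid), so the sparkler sticks are Category FS.
Total Category FS: (three 5 oz packs = 426 g) + (three 4.1 oz packs = 349.32 g) = 775.32 g.
That is within the Category FS ocean vessel limit of 1 kg.

Yes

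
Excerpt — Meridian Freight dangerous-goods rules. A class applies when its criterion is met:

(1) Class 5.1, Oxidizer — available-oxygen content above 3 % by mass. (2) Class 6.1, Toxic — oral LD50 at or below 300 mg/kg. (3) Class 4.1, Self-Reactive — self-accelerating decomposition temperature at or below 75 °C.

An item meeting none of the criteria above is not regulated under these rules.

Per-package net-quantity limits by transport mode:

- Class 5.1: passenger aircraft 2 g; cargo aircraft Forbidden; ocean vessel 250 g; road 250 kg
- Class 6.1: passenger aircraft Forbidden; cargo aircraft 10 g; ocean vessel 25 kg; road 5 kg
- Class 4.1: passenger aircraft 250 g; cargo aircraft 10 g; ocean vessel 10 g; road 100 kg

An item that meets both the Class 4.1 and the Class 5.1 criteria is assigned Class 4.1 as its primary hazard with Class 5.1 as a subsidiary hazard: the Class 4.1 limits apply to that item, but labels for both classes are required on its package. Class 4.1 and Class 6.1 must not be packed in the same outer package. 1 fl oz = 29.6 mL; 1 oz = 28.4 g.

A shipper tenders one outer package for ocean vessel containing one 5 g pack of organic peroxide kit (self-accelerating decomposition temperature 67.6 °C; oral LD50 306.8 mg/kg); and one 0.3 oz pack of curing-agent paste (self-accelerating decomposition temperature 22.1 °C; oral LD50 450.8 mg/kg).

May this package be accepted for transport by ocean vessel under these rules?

No

Organic peroxide kit: self-accelerating decomposition temperature 67.6 °C ≤ 75 °C → Class 4.1 (Self-Reactive).
Self-accelerating decomposition temperature 22.1 °C meets the Class 4.1 criterion (Self-Reactive), so the curing-agent paste is Class 4.1.
Class 4.1 net quantity: 5 g + (one 0.3 oz pack = 8.52 g) = 13.52 g.
That exceeds the Class 4.1 ocean vessel limit of 10 g.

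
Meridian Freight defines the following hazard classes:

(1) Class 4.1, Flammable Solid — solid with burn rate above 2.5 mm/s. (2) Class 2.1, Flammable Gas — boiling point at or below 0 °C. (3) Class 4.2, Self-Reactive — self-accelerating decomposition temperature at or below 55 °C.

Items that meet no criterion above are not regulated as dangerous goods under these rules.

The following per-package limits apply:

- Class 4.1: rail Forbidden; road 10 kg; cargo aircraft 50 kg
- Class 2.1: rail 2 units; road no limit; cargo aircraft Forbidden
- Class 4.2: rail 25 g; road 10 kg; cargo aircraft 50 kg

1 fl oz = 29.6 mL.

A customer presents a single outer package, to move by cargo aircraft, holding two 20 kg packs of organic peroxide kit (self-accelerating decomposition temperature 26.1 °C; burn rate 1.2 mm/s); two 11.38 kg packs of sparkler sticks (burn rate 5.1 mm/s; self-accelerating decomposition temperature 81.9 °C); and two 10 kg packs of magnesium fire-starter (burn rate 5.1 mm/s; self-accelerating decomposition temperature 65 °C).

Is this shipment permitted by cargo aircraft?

With self-accelerating decomposition temperature 26.1 °C (≤ 55 °C), the organic peroxide kit falls in Class 4.2.
The sparkler sticks have burn rate 5.1 mm/s, which is > 2.5 mm/s, so they are Class 4.1 (Flammable Solid).
Burn rate 5.1 mm/s meets the Class 4.1 criterion (Flammable Solid), so the magnesium fire-starter is Class 4.1.
Total Class 4.1: (two 11.38 kg packs = 22.76 kg) + (two 10 kg packs = 20 kg) = 42.76 kg.
That is within the Class 4.1 cargo aircraft limit of 50 kg.
Class 4.2 quantity: two 20 kg packs = 40 kg.
That is within the Class 4.2 cargo aircraft limit of 50 kg.
Every hazard class is within its cargo aircraft limit and no segregation rule is violated.

Yes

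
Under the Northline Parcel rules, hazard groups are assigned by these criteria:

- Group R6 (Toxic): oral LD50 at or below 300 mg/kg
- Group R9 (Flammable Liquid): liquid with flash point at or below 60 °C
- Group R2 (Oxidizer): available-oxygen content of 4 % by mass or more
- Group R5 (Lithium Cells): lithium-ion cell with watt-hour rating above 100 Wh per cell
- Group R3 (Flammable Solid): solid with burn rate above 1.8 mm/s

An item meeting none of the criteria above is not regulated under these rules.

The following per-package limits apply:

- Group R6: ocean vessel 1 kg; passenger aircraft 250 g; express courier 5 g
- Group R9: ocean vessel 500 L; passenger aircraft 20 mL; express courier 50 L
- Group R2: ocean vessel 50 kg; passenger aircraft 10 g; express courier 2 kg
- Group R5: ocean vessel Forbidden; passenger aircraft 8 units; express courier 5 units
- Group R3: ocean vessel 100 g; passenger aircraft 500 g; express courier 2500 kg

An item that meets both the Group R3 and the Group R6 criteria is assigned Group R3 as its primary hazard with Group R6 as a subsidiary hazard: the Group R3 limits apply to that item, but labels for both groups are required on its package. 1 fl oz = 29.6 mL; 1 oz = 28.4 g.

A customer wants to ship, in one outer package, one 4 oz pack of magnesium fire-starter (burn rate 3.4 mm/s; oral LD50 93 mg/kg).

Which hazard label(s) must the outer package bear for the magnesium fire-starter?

With burn rate 3.4 mm/s (> 1.8 mm/s), the magnesium fire-starter falls in Group R3.
Oral LD50 93 mg/kg meets the Group R6 criterion (Toxic), so the magnesium fire-starter is Group R6.
By the precedence rule Group R3 is primary and Group R6 is subsidiary, and that rule requires both labels on the package.

Group R3 and R6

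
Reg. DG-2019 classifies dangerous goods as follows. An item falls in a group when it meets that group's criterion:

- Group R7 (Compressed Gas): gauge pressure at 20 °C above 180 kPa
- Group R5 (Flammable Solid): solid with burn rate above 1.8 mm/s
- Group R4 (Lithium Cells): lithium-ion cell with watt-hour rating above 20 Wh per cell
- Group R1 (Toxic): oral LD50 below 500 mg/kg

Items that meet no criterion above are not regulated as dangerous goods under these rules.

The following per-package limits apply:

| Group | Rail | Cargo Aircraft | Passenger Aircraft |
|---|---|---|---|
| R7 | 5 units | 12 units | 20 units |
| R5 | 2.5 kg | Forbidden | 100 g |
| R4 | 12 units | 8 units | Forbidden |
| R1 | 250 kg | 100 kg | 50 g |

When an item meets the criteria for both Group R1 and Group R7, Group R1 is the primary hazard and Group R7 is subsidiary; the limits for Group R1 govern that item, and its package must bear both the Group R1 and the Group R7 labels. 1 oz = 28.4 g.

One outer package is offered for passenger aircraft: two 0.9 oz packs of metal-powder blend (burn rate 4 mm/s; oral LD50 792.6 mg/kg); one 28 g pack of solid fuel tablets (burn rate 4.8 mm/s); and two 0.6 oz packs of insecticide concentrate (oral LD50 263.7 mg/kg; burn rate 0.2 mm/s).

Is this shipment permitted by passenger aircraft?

The metal-powder blend has burn rate 4 mm/s, which is > 1.8 mm/s, so it is Group R5 (Flammable Solid).
Burn rate 4.8 mm/s meets the Group R5 criterion (Flammable Solid), so the solid fuel tablets are Group R5.
With oral LD50 263.7 mg/kg (< 500 mg/kg), the insecticide concentrate falls in Group R1.
Total Group R5: (two 0.9 oz packs = 51.12 g) + 28 g = 79.12 g.
79.12 g is within the passenger aircraft limit of 100 g for Group R5.
Group R1 quantity: two 0.6 oz packs = 34.08 g.
34.08 g is within the passenger aircraft limit of 50 g for Group R1.
Every hazard group is within its passenger aircraft limit and no segregation rule is violated.

Yes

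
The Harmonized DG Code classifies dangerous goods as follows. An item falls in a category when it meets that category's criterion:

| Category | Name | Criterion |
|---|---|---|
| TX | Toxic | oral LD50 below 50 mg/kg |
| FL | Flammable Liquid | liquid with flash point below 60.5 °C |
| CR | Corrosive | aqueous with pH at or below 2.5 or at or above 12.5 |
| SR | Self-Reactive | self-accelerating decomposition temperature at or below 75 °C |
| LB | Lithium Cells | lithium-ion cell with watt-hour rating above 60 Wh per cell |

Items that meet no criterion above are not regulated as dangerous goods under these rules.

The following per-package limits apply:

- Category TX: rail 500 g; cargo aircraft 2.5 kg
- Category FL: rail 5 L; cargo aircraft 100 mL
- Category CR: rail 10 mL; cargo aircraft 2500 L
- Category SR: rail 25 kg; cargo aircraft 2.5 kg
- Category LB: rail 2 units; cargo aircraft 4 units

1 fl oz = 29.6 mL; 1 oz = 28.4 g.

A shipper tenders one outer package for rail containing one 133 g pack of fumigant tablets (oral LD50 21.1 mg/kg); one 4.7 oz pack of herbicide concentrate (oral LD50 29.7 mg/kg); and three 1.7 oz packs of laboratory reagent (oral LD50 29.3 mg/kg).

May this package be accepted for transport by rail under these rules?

Oral LD50 21.1 mg/kg meets the Category TX criterion (Toxic), so the fumigant tablets are Category TX.
The herbicide concentrate has oral LD50 29.7 mg/kg, which is < 50 mg/kg, so it is Category TX (Toxic).
Laboratory reagent: oral LD50 29.3 mg/kg < 50 mg/kg → Category TX (Toxic).
Category TX net quantity: 133 g + (one 4.7 oz pack = 133.48 g) + (three 1.7 oz packs = 144.84 g) = 411.32 g.
411.32 g ≤ 500 g (rail limit, Category TX) — within limit.

Yes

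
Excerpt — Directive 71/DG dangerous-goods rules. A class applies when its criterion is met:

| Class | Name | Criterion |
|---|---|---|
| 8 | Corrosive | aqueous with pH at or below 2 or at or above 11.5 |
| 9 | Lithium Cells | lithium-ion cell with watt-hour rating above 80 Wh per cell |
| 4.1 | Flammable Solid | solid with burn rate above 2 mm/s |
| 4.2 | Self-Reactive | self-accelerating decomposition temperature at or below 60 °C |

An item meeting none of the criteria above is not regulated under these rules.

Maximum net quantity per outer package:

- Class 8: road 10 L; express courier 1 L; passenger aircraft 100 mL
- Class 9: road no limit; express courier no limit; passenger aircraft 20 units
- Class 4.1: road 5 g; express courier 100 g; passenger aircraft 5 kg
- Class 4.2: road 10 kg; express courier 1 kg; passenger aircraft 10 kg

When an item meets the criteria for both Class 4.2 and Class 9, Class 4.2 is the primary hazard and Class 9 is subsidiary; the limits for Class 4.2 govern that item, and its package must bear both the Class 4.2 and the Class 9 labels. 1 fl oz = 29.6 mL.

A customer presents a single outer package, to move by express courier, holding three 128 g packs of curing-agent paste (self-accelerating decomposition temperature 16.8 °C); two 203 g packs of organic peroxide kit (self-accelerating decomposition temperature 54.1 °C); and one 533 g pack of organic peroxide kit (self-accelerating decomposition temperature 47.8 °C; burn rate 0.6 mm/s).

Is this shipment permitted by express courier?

No

Self-accelerating decomposition temperature 16.8 °C meets the Class 4.2 criterion (Self-Reactive), so the curing-agent paste is Class 4.2.
Organic peroxide kit: self-accelerating decomposition temperature 54.1 °C ≤ 60 °C → Class 4.2 (Self-Reactive).
Self-accelerating decomposition temperature 47.8 °C meets the Class 4.2 criterion (Self-Reactive), so the organic peroxide kit is Class 4.2.
Total Class 4.2: (three 128 g packs = 384 g) + (two 203 g packs = 406 g) + 533 g = 1.323 kg.
1.323 kg exceeds the express courier limit of 1 kg for Class 4.2.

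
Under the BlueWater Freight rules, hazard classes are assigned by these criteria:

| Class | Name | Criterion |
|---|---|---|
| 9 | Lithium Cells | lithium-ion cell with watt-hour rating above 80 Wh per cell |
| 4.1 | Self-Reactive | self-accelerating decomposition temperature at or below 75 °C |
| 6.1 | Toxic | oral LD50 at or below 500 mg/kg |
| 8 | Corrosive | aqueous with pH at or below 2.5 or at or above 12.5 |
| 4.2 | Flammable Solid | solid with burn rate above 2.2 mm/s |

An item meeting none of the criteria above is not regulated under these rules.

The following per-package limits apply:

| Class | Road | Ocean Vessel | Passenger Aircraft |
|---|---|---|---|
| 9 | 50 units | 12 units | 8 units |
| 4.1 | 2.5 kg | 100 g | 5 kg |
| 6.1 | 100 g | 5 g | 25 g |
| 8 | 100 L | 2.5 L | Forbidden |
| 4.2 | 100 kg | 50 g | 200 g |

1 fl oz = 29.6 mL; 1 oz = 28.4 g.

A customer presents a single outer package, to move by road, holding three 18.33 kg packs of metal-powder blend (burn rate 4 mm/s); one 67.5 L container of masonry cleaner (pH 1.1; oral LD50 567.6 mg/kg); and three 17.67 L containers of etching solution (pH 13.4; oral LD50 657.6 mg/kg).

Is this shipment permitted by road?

No

With burn rate 4 mm/s (> 2.2 mm/s), the metal-powder blend falls in Class 4.2.
Masonry cleaner: pH 1.1 ≤ 2.5 → Class 8 (Corrosive).
Etching solution: pH 13.4 ≥ 12.5 → Class 8 (Corrosive).
Total Class 8: 67.5 L + (three 17.67 L containers = 53.01 L) = 120.51 L.
That exceeds the Class 8 road limit of 100 L.
Class 4.2 quantity: three 18.33 kg packs = 54.99 kg.
That is within the Class 4.2 road limit of 100 kg.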